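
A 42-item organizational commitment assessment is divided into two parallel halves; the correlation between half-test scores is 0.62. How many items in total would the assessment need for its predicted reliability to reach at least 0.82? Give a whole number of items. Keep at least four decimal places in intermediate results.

r_full = 2(0.62)/(1 + 0.62) = 0.7654
n = r_tgt(1 − r_full) / [r_full(1 − r_tgt)] = 0.82 × 0.2346 / (0.7654 × 0.18) ≈ 1.3963
Items = 1.3963 × 42 ≈ 58.64 → 59

59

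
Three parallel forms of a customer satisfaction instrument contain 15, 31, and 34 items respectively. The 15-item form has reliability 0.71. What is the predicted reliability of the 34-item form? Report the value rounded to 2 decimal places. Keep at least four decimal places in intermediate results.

Only the ratio of lengths matters: n = 34/15 = 2.2667
r_{34} = n·r / (1 + (n − 1)·r) = 1.6094 / 1.8994 ≈ 0.8473

0.85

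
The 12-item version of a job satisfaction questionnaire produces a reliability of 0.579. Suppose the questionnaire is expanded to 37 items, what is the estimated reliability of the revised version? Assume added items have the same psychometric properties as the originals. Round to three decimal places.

n = 37/12 = 3.0833
By Spearman-Brown, r_new = n r / (1 + (n − 1) r).
r_new = (3.0833 × 0.579) / (1 + (3.0833 − 1) × 0.579)
r_new = 1.7852 / 2.2062 ≈ 0.8092

0.809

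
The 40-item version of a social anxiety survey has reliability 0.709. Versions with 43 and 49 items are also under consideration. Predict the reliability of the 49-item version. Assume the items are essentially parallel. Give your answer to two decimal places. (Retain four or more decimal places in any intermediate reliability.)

The 43-item form is not needed; work directly from the 40-item form with n = 49/40 = 1.2250.
r_{49} = n·r / (1 + (n − 1)·r) = 0.8685 / 1.1595 ≈ 0.7490

0.75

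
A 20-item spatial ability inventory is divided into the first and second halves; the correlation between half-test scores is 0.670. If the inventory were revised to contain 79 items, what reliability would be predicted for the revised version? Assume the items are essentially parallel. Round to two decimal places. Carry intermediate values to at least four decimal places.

Spearman-Brown correction (n = 2): r_full = 2·0.670/(1 + 0.670) = 0.8024
Length factor from 20 to 79 items: n = 79/20 = 3.9500
r_new = n·r_full / (1 + (n − 1)·r_full) = 3.1695 / 3.3671 ≈ 0.9413

0.94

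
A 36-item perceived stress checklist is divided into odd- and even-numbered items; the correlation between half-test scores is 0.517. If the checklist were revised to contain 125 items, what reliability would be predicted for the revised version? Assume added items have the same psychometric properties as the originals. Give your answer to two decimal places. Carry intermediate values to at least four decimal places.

0.88

Spearman-Brown correction (n = 2): r_full = 2·0.517/(1 + 0.517) = 0.6816
Then adjust to 125 items: n = 125/36 = 3.4722
r_new = n·r_full / (1 + (n − 1)·r_full) = 2.3667 / 2.6851 ≈ 0.8814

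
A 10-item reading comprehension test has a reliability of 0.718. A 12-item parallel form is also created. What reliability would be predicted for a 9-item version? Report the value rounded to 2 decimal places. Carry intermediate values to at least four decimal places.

Only the ratio of lengths matters: n = 9/10 = 0.9000
r_{9} = n·r / (1 + (n − 1)·r) = 0.6462 / 0.9282 ≈ 0.6962

0.70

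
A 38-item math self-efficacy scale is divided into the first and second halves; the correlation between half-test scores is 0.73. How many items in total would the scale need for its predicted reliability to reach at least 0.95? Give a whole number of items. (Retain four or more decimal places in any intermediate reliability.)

r_full = 2(0.73)/(1 + 0.73) = 0.8439
Solve Spearman-Brown for n: n = 0.95(1 − 0.8439) / [0.8439(1 − 0.95)] = 3.5145
Items = 3.5145 × 38 ≈ 133.55 → 134

134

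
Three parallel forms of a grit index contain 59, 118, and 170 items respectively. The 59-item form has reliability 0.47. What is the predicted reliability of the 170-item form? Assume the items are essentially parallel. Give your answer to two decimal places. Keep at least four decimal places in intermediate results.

Only the ratio of lengths matters: n = 170/59 = 2.8814
r_{170} = n·r / (1 + (n − 1)·r) = 1.3543 / 1.8843 ≈ 0.7187

0.72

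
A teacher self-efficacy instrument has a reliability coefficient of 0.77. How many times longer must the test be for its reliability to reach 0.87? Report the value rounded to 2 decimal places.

Rearranging the Spearman-Brown formula for n,
n = r*(1 − r) / [ r (1 − r*) ]
n = 0.87(1 − 0.77) / [0.77(1 − 0.87)]
n = 0.2001 / 0.1001 ≈ 1.9990

2.00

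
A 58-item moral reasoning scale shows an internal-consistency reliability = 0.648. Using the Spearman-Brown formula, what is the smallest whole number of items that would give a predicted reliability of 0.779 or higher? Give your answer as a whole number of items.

Rearranging the Spearman-Brown formula for n,
n = r_target (1 − r_old) / [ r_old (1 − r_target) ]
n = 0.779 × (1 − 0.648) / [ 0.648 × (1 − 0.779) ]
  = 0.274208 / 0.143208 = 1.9148
1.9148 × 58 = 111.06 → 112 items

112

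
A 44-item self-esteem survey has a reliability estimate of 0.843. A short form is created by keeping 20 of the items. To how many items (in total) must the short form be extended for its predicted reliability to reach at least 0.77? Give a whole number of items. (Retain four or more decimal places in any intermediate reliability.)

28

Short-form reliability: n = 20/44 = 0.4545; r_20 = n·r/(1+(n−1)r) ≈ 0.7093
Then solve for n' with r_old = 0.7093, r_target = 0.77: n' = 0.77(1 − 0.7093)/[0.7093(1 − 0.77)] = 1.3721
Items = 1.3721 × 20 ≈ 27.44 → 28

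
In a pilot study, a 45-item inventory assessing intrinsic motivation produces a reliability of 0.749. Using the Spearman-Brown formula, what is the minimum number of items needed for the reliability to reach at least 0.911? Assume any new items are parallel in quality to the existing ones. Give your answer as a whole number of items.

155

n = 0.911(1 − 0.749) / [0.749(1 − 0.911)]
  = 0.228661 / 0.066661 = 3.4302
Items needed = n × 45 = 3.4302 × 45 ≈ 154.36 → round up to 155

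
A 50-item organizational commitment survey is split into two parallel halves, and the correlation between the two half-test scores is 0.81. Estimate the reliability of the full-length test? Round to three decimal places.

0.895

Each half is half the length of the full test, so the full test is n = 2 times a half.
r_full = 2r_hh / (1 + r_hh) = 2 × 0.81 / (1 + 0.81)
       = 1.6200 / 1.8100 = 0.8950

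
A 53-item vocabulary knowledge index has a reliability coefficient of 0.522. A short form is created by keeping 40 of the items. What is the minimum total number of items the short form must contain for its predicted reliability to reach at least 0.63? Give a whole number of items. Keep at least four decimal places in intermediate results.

83

First, r for the 40-item form: n = 40/53 = 0.7547, so r_40 = 0.7547·0.522/(1 + (0.7547 − 1)·0.522) = 0.4518
Length factor from the short form to reach 0.63: n' = 0.63(1 − 0.4518) / [0.4518(1 − 0.63)] ≈ 2.0660
Total items = 2.0660 × 40 = 82.64, rounded up to 83.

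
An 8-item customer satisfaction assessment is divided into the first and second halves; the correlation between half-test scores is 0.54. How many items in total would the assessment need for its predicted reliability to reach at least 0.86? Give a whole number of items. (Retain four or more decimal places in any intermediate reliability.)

21

Corrected full-test reliability: r_full = 2 × 0.54 / (1 + 0.54) ≈ 0.7013
n = r_tgt(1 − r_full) / [r_full(1 − r_tgt)] = 0.86 × 0.2987 / (0.7013 × 0.14) ≈ 2.6164
Items = 2.6164 × 8 ≈ 20.93 → 21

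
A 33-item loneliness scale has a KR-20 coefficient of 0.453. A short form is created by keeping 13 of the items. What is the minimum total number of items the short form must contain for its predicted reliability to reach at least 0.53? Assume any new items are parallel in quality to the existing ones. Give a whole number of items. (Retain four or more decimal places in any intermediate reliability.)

First, r for the 13-item form: n = 13/33 = 0.3939, so r_13 = 0.3939·0.453/(1 + (0.3939 − 1)·0.453) = 0.2460
Length factor from the short form to reach 0.53: n' = 0.53(1 − 0.2460) / [0.2460(1 − 0.53)] ≈ 3.4563
Total items = 3.4563 × 13 = 44.93, rounded up to 45.

45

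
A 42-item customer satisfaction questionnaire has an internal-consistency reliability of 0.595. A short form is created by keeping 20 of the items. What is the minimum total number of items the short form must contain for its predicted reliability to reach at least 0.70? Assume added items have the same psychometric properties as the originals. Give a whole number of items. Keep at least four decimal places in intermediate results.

67

First, r for the 20-item form: n = 20/42 = 0.4762, so r_20 = 0.4762·0.595/(1 + (0.4762 − 1)·0.595) = 0.4116
Length factor from the short form to reach 0.70: n' = 0.70(1 − 0.4116) / [0.4116(1 − 0.70)] ≈ 3.3356
Items = 3.3356 × 20 ≈ 66.71 → 67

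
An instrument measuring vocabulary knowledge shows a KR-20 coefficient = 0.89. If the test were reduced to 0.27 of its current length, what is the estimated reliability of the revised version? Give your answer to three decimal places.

0.686

r_new = 0.27·0.89 / [1 + (0.27 − 1)·0.89]
     = 0.2403 / 0.3503 = 0.6860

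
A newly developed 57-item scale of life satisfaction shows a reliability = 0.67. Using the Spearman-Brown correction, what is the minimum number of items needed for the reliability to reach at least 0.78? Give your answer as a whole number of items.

Rearranging the Spearman-Brown formula for n,
n = r*(1 − r) / [ r (1 − r*) ]
n = [0.78 × 0.33] / [0.67 × 0.22]
  = 0.2574 / 0.1474 = 1.7463
1.7463 × 57 = 99.54 → 100 items

100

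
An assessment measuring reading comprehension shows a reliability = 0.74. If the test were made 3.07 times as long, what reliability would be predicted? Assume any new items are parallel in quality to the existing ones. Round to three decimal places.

By Spearman-Brown, r_new = n r / (1 + (n − 1) r).
r_new = 3.07·0.74 / [1 + (3.07 − 1)·0.74]
     = 2.2718 / 2.5318 = 0.8973

0.897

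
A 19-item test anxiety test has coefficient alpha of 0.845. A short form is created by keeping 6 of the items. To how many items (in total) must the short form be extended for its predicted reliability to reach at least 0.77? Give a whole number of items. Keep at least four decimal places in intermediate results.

First, r for the 6-item form: n = 6/19 = 0.3158, so r_6 = 0.3158·0.845/(1 + (0.3158 − 1)·0.845) = 0.6326
Length factor from the short form to reach 0.77: n' = 0.77(1 − 0.6326) / [0.6326(1 − 0.77)] ≈ 1.9443
Total items = 1.9443 × 6 = 11.67, rounded up to 12.

12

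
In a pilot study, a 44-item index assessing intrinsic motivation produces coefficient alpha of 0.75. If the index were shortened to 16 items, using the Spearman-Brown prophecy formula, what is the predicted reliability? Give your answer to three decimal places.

0.522

Length ratio n = 16/44 = 0.3636
By Spearman-Brown, r_new = n r / (1 + (n − 1) r).
r_new = 0.3636·0.75 / [1 + (0.3636 − 1)·0.75]
r_new = 0.2727 / 0.5227 ≈ 0.5217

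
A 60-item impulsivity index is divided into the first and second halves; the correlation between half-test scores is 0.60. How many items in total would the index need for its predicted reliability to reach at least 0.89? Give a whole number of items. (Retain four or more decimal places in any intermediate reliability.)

Corrected full-test reliability: r_full = 2 × 0.60 / (1 + 0.60) ≈ 0.7500
n = r_tgt(1 − r_full) / [r_full(1 − r_tgt)] = 0.89 × 0.2500 / (0.7500 × 0.11) ≈ 2.6970
Required items = 2.6970 × 60 = 161.82, so 162 items.

162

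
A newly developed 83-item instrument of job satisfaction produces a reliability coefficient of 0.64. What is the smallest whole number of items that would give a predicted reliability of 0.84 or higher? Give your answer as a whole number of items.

Invert Spearman-Brown to solve for n:
n = r_target (1 − r_old) / [ r_old (1 − r_target) ]
n = [0.84 × 0.36] / [0.64 × 0.16]
n = 0.3024 / 0.1024 ≈ 2.9531
Items needed = n × 83 = 2.9531 × 83 ≈ 245.11 → round up to 246

246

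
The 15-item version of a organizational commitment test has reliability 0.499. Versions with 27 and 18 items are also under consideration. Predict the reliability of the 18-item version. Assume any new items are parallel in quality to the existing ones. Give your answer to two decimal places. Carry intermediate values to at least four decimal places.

0.54

Only the ratio of lengths matters: n = 18/15 = 1.2000
r_{18} = n·r / (1 + (n − 1)·r) = 0.5988 / 1.0998 ≈ 0.5445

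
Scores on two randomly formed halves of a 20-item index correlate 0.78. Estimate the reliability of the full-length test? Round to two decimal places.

Apply the Spearman-Brown correction with n = 2:
r_full = 2r_hh / (1 + r_hh) = 2 × 0.78 / (1 + 0.78)
r_full = 1.5600 / 1.7800 ≈ 0.8764

0.88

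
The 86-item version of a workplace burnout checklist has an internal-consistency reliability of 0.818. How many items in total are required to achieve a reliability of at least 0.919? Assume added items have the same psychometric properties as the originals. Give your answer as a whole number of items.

Invert Spearman-Brown to solve for n:
n = r_target (1 − r_old) / [ r_old (1 − r_target) ]
n = 0.919 × (1 − 0.818) / [ 0.818 × (1 − 0.919) ]
  = 0.167258 / 0.066258 = 2.5243
Items needed = n × 86 = 2.5243 × 86 ≈ 217.09 → round up to 218

218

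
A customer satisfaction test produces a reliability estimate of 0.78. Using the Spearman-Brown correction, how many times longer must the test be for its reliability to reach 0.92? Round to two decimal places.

Rearranging the Spearman-Brown formula for n,
n = r_target (1 − r_old) / [ r_old (1 − r_target) ]
n = 0.92 × (1 − 0.78) / [ 0.78 × (1 − 0.92) ]
  = 0.2024 / 0.0624 = 3.2436

3.24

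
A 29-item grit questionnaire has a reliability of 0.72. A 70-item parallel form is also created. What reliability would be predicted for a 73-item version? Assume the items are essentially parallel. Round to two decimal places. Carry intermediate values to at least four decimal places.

The 70-item form is not needed; work directly from the 29-item form with n = 73/29 = 2.5172.
r_{73} = n·r / (1 + (n − 1)·r) = 1.8124 / 2.0924 ≈ 0.8662

0.87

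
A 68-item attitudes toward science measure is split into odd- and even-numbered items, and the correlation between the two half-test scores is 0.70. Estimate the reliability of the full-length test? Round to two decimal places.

0.82

Each half is half the length of the full test, so the full test is n = 2 times a half.
r_full = 2r_hh / (1 + r_hh) = 2 × 0.70 / (1 + 0.70)
       = 1.4000 / 1.7000 = 0.8235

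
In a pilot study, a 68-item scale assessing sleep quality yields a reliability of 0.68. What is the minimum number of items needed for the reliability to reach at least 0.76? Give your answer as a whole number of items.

n = 0.76 × (1 − 0.68) / [ 0.68 × (1 − 0.76) ]
  = 0.2432 / 0.1632 = 1.4902
1.4902 × 68 = 101.33 → 102 items

102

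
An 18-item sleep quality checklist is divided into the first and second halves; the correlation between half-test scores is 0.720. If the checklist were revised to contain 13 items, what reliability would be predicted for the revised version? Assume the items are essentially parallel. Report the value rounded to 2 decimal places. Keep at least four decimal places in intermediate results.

0.79

First correct the split-half correlation to full-test reliability: r_full = 2 × 0.720 / (1 + 0.720) ≈ 0.8372
Length factor from 18 to 13 items: n = 13/18 = 0.7222
r_new = n·r_full / (1 + (n − 1)·r_full) = 0.6046 / 0.7674 ≈ 0.7879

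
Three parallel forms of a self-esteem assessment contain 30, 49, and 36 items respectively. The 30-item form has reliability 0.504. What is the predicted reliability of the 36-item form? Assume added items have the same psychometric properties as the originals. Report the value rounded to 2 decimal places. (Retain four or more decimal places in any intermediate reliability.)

Only the ratio of lengths matters: n = 36/30 = 1.2000
r_{36} = n·r / (1 + (n − 1)·r) = 0.6048 / 1.1008 ≈ 0.5494

0.55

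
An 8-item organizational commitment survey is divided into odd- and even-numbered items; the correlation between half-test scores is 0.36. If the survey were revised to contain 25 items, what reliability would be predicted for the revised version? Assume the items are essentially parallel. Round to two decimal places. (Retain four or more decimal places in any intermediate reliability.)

Spearman-Brown correction (n = 2): r_full = 2·0.36/(1 + 0.36) = 0.5294
Length factor from 8 to 25 items: n = 25/8 = 3.1250
r_new = n·r_full / (1 + (n − 1)·r_full) = 1.6544 / 2.1250 ≈ 0.7785

0.78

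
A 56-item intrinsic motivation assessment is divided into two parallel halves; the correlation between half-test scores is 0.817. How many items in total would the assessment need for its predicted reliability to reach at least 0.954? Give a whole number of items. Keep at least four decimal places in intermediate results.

131

r_full = 2(0.817)/(1 + 0.817) = 0.8993
n = r_tgt(1 − r_full) / [r_full(1 − r_tgt)] = 0.954 × 0.1007 / (0.8993 × 0.046) ≈ 2.3223
Required items = 2.3223 × 56 = 130.05, so 131 items.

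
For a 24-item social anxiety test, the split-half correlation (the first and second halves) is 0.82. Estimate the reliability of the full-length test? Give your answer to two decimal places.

Each half is half the length of the full test, so the full test is n = 2 times a half.
r_full = 2r_hh / (1 + r_hh) = 2 × 0.82 / (1 + 0.82)
r_full = 1.6400 / 1.8200 ≈ 0.9011

0.90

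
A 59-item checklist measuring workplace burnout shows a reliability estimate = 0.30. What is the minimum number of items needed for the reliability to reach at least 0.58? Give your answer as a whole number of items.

Rearranging the Spearman-Brown formula for n,
n = r*(1 − r) / [ r (1 − r*) ]
n = 0.58 × (1 − 0.30) / [ 0.30 × (1 − 0.58) ]
n = 0.4060 / 0.1260 ≈ 3.2222
Items needed = n × 59 = 3.2222 × 59 ≈ 190.11 → round up to 191

191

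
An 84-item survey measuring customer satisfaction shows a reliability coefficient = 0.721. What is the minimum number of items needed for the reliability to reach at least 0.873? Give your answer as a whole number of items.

Spearman-Brown solved for the length factor n:
n = r*(1 − r) / [ r (1 − r*) ]
n = 0.873(1 − 0.721) / [0.721(1 − 0.873)]
  = 0.243567 / 0.091567 = 2.6600
2.6600 × 84 = 223.44 → 224 items

224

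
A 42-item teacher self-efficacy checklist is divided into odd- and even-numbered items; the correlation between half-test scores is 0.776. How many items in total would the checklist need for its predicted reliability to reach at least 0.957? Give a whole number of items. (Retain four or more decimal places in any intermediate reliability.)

Corrected full-test reliability: r_full = 2 × 0.776 / (1 + 0.776) ≈ 0.8739
n = r_tgt(1 − r_full) / [r_full(1 − r_tgt)] = 0.957 × 0.1261 / (0.8739 × 0.043) ≈ 3.2114
Items = 3.2114 × 42 ≈ 134.88 → 135

135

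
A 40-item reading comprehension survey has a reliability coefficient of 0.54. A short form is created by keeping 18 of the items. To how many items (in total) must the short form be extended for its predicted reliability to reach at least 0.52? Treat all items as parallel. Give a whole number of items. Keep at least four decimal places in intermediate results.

37

First, r for the 18-item form: n = 18/40 = 0.4500, so r_18 = 0.4500·0.54/(1 + (0.4500 − 1)·0.54) = 0.3457
Then solve for n' with r_old = 0.3457, r_target = 0.52: n' = 0.52(1 − 0.3457)/[0.3457(1 − 0.52)] = 2.0504
Items = 2.0504 × 18 ≈ 36.91 → 37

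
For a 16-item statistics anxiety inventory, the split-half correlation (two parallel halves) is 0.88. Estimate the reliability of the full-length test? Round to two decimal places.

r_full = 2r_hh / (1 + r_hh) = 2 × 0.88 / (1 + 0.88)
       = 1.7600 / 1.8800 = 0.9362

0.94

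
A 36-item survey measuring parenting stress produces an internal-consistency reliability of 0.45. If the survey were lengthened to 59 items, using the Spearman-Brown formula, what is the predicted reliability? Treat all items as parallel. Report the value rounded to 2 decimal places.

n = 59/36 = 1.6389
Spearman-Brown: r_new = n·r / (1 + (n − 1)·r)
r_new = 1.6389·0.45 / [1 + (1.6389 − 1)·0.45]
     = 0.7375 / 1.2875 = 0.5728

0.57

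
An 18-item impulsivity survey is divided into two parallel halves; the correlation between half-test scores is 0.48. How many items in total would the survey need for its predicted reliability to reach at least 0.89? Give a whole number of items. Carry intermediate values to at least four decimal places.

79

Corrected full-test reliability: r_full = 2 × 0.48 / (1 + 0.48) ≈ 0.6486
Solve Spearman-Brown for n: n = 0.89(1 − 0.6486) / [0.6486(1 − 0.89)] = 4.3835
Required items = 4.3835 × 18 = 78.90, so 79 items.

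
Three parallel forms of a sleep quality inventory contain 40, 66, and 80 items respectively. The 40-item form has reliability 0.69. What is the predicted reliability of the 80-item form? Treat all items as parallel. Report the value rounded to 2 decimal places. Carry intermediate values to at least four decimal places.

Only the ratio of lengths matters: n = 80/40 = 2.0000
r_{80} = n·r / (1 + (n − 1)·r) = 1.3800 / 1.6900 ≈ 0.8166

0.82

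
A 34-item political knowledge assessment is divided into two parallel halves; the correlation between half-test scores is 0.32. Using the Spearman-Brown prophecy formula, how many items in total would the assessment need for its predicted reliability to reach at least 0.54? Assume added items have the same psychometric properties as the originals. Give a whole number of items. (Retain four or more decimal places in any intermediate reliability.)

r_full = 2(0.32)/(1 + 0.32) = 0.4848
n = r_tgt(1 − r_full) / [r_full(1 − r_tgt)] = 0.54 × 0.5152 / (0.4848 × 0.46) ≈ 1.2475
Required items = 1.2475 × 34 = 42.41, so 43 items.

43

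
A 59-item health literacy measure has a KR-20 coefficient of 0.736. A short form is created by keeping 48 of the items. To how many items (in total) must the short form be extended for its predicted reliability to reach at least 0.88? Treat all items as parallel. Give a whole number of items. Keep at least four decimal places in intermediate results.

156

Short-form reliability: n = 48/59 = 0.8136; r_48 = n·r/(1+(n−1)r) ≈ 0.6940
Length factor from the short form to reach 0.88: n' = 0.88(1 − 0.6940) / [0.6940(1 − 0.88)] ≈ 3.2334
Total items = 3.2334 × 48 = 155.20, rounded up to 156.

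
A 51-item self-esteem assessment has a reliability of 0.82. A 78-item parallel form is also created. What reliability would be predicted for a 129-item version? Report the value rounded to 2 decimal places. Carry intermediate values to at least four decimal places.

0.92

The 78-item form is not needed; work directly from the 51-item form with n = 129/51 = 2.5294.
r_{129} = n·r / (1 + (n − 1)·r) = 2.0741 / 2.2541 ≈ 0.9201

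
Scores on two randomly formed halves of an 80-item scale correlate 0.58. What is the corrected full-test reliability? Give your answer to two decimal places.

Each half is half the length of the full test, so the full test is n = 2 times a half.
r_full = 2(0.58) / (1 + 0.58)
r_full = 1.1600 / 1.5800 ≈ 0.7342

0.73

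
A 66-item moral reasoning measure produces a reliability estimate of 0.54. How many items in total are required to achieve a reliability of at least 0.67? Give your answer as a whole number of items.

115

Rearranging the Spearman-Brown formula for n,
n = r_target (1 − r_old) / [ r_old (1 − r_target) ]
n = [0.67 × 0.46] / [0.54 × 0.33]
  = 0.3082 / 0.1782 = 1.7295
1.7295 × 66 = 114.15 → 115 items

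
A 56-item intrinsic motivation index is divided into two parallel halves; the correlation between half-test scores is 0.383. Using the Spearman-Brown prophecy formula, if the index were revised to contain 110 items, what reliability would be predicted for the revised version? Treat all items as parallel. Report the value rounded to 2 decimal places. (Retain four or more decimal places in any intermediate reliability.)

First correct the split-half correlation to full-test reliability: r_full = 2 × 0.383 / (1 + 0.383) ≈ 0.5539
Length factor from 56 to 110 items: n = 110/56 = 1.9643
r_new = n·r_full / (1 + (n − 1)·r_full) = 1.0880 / 1.5341 ≈ 0.7092

0.71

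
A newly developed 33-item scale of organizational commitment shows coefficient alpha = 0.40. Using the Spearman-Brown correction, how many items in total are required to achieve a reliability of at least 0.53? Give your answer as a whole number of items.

56

Rearranging the Spearman-Brown formula for n,
n = r*(1 − r) / [ r (1 − r*) ]
n = 0.53 × (1 − 0.40) / [ 0.40 × (1 − 0.53) ]
  = 0.3180 / 0.1880 = 1.6915
1.6915 × 33 = 55.82 → 56 items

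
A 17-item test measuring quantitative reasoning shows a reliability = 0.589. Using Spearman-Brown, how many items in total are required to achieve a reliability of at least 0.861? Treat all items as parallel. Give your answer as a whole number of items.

Invert Spearman-Brown to solve for n:
n = r_target (1 − r_old) / [ r_old (1 − r_target) ]
n = 0.861(1 − 0.589) / [0.589(1 − 0.861)]
n = 0.353871 / 0.081871 ≈ 4.3223
Items needed = n × 17 = 4.3223 × 17 ≈ 73.48 → round up to 74

74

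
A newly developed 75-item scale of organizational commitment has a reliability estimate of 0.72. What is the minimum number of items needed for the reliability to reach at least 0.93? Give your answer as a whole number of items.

n = [0.93 × 0.28] / [0.72 × 0.07]
  = 0.2604 / 0.0504 = 5.1667
5.1667 × 75 = 387.50 → 388 items

388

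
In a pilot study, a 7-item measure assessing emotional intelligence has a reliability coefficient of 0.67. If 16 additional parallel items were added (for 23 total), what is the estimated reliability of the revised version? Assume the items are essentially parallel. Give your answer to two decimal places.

Length ratio n = 23/7 = 3.2857
Apply the Spearman-Brown prophecy formula, r' = nr / [1 + (n − 1)r]:
r_new = (3.2857 × 0.67) / (1 + (3.2857 − 1) × 0.67)
     = 2.2014 / 2.5314 = 0.8696

0.87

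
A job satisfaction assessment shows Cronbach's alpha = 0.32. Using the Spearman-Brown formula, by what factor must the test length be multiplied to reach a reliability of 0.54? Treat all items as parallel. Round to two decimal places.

2.49

Invert Spearman-Brown to solve for n:
n = r_target (1 − r_old) / [ r_old (1 − r_target) ]
n = 0.54 × (1 − 0.32) / [ 0.32 × (1 − 0.54) ]
  = 0.3672 / 0.1472 = 2.4946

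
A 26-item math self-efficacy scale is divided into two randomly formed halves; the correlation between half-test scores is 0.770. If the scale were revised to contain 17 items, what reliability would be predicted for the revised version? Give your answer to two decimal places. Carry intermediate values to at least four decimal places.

0.81

First correct the split-half correlation to full-test reliability: r_full = 2 × 0.770 / (1 + 0.770) ≈ 0.8701
Then adjust to 17 items: n = 17/26 = 0.6538
r_new = n·r_full / (1 + (n − 1)·r_full) = 0.5689 / 0.6988 ≈ 0.8141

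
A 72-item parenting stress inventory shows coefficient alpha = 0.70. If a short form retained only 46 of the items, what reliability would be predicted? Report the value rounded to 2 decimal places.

0.60

Length ratio n = 46/72 = 0.6389
r_new = 0.6389·0.70 / [1 + (0.6389 − 1)·0.70]
     = 0.4472 / 0.7472 = 0.5985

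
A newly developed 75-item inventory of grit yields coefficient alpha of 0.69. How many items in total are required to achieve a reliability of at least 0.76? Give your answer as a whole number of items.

n = 0.76 × (1 − 0.69) / [ 0.69 × (1 − 0.76) ]
  = 0.2356 / 0.1656 = 1.4227
1.4227 × 75 = 106.70 → 107 items

107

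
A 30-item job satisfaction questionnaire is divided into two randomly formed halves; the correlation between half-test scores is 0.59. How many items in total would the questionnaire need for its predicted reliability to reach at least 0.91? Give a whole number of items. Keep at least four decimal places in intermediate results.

106

Corrected full-test reliability: r_full = 2 × 0.59 / (1 + 0.59) ≈ 0.7421
Solve Spearman-Brown for n: n = 0.91(1 − 0.7421) / [0.7421(1 − 0.91)] = 3.5139
Required items = 3.5139 × 30 = 105.42, so 106 items.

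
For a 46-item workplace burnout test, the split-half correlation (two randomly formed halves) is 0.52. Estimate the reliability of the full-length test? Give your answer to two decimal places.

0.68

The full test is twice the length of either half (n = 2).
r_full = 2r_hh / (1 + r_hh) = 2 × 0.52 / (1 + 0.52)
r_full = 1.0400 / 1.5200 ≈ 0.6842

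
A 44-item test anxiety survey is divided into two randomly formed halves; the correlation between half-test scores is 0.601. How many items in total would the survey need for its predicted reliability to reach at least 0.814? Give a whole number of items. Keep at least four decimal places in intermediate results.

64

Corrected full-test reliability: r_full = 2 × 0.601 / (1 + 0.601) ≈ 0.7508
n = r_tgt(1 − r_full) / [r_full(1 − r_tgt)] = 0.814 × 0.2492 / (0.7508 × 0.186) ≈ 1.4526
Required items = 1.4526 × 44 = 63.91, so 64 items.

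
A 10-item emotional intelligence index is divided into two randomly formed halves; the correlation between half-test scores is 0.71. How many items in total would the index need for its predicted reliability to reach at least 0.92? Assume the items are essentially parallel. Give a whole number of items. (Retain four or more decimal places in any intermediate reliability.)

Corrected full-test reliability: r_full = 2 × 0.71 / (1 + 0.71) ≈ 0.8304
n = r_tgt(1 − r_full) / [r_full(1 − r_tgt)] = 0.92 × 0.1696 / (0.8304 × 0.08) ≈ 2.3487
Items = 2.3487 × 10 ≈ 23.49 → 24

24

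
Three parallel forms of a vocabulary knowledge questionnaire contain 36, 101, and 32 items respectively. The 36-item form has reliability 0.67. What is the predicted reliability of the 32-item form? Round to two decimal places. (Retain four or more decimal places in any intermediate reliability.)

Only the ratio of lengths matters: n = 32/36 = 0.8889
r_{32} = n·r / (1 + (n − 1)·r) = 0.5956 / 0.9256 ≈ 0.6435

0.64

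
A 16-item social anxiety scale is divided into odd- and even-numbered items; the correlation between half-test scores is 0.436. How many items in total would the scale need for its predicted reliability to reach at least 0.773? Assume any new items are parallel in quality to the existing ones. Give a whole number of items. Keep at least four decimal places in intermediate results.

r_full = 2(0.436)/(1 + 0.436) = 0.6072
Solve Spearman-Brown for n: n = 0.773(1 − 0.6072) / [0.6072(1 − 0.773)] = 2.2029
Items = 2.2029 × 16 ≈ 35.25 → 36

36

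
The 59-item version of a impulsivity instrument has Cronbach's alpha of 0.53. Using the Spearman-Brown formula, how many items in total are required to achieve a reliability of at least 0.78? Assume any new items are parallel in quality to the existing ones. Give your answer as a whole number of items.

186

Rearranging the Spearman-Brown formula for n,
n = r*(1 − r) / [ r (1 − r*) ]
n = 0.78 × (1 − 0.53) / [ 0.53 × (1 − 0.78) ]
n = 0.3666 / 0.1166 ≈ 3.1441
Items needed = n × 59 = 3.1441 × 59 ≈ 185.50 → round up to 186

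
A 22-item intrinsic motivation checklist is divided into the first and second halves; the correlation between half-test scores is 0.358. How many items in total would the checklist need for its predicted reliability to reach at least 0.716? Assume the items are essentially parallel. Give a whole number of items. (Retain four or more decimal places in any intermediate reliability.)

Corrected full-test reliability: r_full = 2 × 0.358 / (1 + 0.358) ≈ 0.5272
Solve Spearman-Brown for n: n = 0.716(1 − 0.5272) / [0.5272(1 − 0.716)] = 2.2610
Items = 2.2610 × 22 ≈ 49.74 → 50

50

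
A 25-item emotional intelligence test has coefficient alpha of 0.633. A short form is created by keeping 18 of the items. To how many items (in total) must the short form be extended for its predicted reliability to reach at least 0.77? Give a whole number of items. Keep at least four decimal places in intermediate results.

49

First, r for the 18-item form: n = 18/25 = 0.7200, so r_18 = 0.7200·0.633/(1 + (0.7200 − 1)·0.633) = 0.5539
Length factor from the short form to reach 0.77: n' = 0.77(1 − 0.5539) / [0.5539(1 − 0.77)] ≈ 2.6963
Items = 2.6963 × 18 ≈ 48.53 → 49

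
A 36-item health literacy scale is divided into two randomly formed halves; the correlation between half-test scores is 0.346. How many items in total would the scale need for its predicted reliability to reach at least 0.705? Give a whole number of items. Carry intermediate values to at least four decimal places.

r_full = 2(0.346)/(1 + 0.346) = 0.5141
n = r_tgt(1 − r_full) / [r_full(1 − r_tgt)] = 0.705 × 0.4859 / (0.5141 × 0.295) ≈ 2.2587
Items = 2.2587 × 36 ≈ 81.31 → 82

82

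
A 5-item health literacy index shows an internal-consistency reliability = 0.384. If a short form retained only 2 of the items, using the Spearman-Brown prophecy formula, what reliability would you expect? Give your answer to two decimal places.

0.20

Length ratio n = 2/5 = 0.4
r_new = (0.4 × 0.384) / (1 + (0.4 − 1) × 0.384)
r_new = 0.1536 / 0.7696 ≈ 0.1996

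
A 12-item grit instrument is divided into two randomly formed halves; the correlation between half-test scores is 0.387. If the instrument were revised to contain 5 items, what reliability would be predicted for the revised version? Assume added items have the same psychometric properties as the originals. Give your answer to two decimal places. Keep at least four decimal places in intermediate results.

Spearman-Brown correction (n = 2): r_full = 2·0.387/(1 + 0.387) = 0.5580
Length factor from 12 to 5 items: n = 5/12 = 0.4167
r_new = n·r_full / (1 + (n − 1)·r_full) = 0.2325 / 0.6745 ≈ 0.3447

0.34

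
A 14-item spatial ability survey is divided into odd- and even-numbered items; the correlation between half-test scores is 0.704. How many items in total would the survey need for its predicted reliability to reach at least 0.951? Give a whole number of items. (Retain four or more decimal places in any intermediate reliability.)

58

Corrected full-test reliability: r_full = 2 × 0.704 / (1 + 0.704) ≈ 0.8263
Solve Spearman-Brown for n: n = 0.951(1 − 0.8263) / [0.8263(1 − 0.951)] = 4.0799
Required items = 4.0799 × 14 = 57.12, so 58 items.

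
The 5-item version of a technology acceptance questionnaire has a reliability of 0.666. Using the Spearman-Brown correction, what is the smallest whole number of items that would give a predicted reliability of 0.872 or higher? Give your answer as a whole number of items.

18

n = 0.872 × (1 − 0.666) / [ 0.666 × (1 − 0.872) ]
n = 0.291248 / 0.085248 ≈ 3.4165
So the test needs 3.4165 × 5 ≈ 17.08 items; rounding up, 18.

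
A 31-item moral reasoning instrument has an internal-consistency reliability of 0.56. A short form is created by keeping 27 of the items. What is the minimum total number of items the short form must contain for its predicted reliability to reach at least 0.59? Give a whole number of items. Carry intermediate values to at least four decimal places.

36

First, r for the 27-item form: n = 27/31 = 0.8710, so r_27 = 0.8710·0.56/(1 + (0.8710 − 1)·0.56) = 0.5257
Length factor from the short form to reach 0.59: n' = 0.59(1 − 0.5257) / [0.5257(1 − 0.59)] ≈ 1.2983
Total items = 1.2983 × 27 = 35.05, rounded up to 36.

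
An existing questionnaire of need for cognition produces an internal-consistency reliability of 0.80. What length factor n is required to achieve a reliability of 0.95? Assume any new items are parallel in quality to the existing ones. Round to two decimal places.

4.75

Invert Spearman-Brown to solve for n:
n = r*(1 − r) / [ r (1 − r*) ]
n = 0.95(1 − 0.80) / [0.80(1 − 0.95)]
n = 0.1900 / 0.0400 ≈ 4.7500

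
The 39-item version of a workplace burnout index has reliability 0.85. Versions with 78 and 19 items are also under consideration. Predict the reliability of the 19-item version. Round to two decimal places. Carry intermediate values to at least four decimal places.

0.73

The 78-item form is not needed; work directly from the 39-item form with n = 19/39 = 0.4872.
r_{19} = n·r / (1 + (n − 1)·r) = 0.4141 / 0.5641 ≈ 0.7341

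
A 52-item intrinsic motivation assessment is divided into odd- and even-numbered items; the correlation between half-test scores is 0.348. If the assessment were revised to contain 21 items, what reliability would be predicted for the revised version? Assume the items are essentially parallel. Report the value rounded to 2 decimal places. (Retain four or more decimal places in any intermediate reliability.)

0.30

Full-test reliability from the split-half r: r_full = 2(0.348)/(1 + 0.348) = 0.5163
Then adjust to 21 items: n = 21/52 = 0.4038
r_new = n·r_full / (1 + (n − 1)·r_full) = 0.2085 / 0.6922 ≈ 0.3012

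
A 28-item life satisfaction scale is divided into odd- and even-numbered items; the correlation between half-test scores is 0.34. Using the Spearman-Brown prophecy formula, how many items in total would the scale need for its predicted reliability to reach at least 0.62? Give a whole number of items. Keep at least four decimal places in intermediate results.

45

r_full = 2(0.34)/(1 + 0.34) = 0.5075
n = r_tgt(1 − r_full) / [r_full(1 − r_tgt)] = 0.62 × 0.4925 / (0.5075 × 0.38) ≈ 1.5834
Items = 1.5834 × 28 ≈ 44.34 → 45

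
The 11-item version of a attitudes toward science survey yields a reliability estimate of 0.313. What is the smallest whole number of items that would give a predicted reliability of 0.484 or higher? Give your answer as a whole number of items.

23

Rearranging the Spearman-Brown formula for n,
n = r*(1 − r) / [ r (1 − r*) ]
n = [0.484 × 0.687] / [0.313 × 0.516]
  = 0.332508 / 0.161508 = 2.0588
Items needed = n × 11 = 2.0588 × 11 ≈ 22.65 → round up to 23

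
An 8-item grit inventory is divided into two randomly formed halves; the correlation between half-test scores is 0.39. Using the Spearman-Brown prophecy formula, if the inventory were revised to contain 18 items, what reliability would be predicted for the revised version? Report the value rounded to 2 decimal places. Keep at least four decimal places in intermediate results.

0.74

First correct the split-half correlation to full-test reliability: r_full = 2 × 0.39 / (1 + 0.39) ≈ 0.5612
Length factor from 8 to 18 items: n = 18/8 = 2.2500
r_new = n·r_full / (1 + (n − 1)·r_full) = 1.2627 / 1.7015 ≈ 0.7421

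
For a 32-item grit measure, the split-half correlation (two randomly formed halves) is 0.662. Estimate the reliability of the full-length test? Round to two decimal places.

r_full = 2(0.662) / (1 + 0.662)
       = 1.3240 / 1.6620 = 0.7966

0.80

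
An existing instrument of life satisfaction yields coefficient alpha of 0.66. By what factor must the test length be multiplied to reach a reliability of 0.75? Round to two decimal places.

Rearranging the Spearman-Brown formula for n,
n = r_target (1 − r_old) / [ r_old (1 − r_target) ]
n = 0.75(1 − 0.66) / [0.66(1 − 0.75)]
n = 0.2550 / 0.1650 ≈ 1.5455

1.55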